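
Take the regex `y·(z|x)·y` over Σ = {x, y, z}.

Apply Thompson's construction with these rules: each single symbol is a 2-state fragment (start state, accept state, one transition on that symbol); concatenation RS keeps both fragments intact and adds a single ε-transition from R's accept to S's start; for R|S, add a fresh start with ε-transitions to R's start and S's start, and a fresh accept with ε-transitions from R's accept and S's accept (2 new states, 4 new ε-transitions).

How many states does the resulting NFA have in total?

Per subexpression:
Each of the 4 symbol leaves contributes a 2-state fragment.
  z|x : 6 states
  y·(z|x)·y : 10 states

10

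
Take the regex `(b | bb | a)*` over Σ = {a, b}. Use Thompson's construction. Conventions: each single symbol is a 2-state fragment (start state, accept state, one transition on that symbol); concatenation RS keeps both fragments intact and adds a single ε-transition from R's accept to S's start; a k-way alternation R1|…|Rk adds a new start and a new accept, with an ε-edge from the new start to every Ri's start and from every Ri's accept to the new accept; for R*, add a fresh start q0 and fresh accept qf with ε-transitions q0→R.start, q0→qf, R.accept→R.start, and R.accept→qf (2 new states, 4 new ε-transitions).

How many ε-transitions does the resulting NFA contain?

Recursing over subexpressions:
Each of the 4 symbol leaves contributes 0 ε-transitions.
  bb = 1 ε-transition
  b | bb | a = 7 ε-transitions
  (b | bb | a)* = 11 ε-transitions

11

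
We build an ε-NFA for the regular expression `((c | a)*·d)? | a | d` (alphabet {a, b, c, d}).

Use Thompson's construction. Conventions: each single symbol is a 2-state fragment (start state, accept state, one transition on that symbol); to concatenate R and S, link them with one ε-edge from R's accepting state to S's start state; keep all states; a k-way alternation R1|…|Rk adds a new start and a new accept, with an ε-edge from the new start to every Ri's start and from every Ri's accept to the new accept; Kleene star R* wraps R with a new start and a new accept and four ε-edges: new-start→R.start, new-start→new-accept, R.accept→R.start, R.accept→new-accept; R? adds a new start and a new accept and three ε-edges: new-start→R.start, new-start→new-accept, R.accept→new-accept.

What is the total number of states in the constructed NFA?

Bottom-up over the parse tree:
Each of the 5 symbol leaves contributes a 2-state fragment.
  c | a → 6 states
  (c | a)* → 8 states
  (c | a)*·d → 10 states
  ((c | a)*·d)? → 12 states
  ((c | a)*·d)? | a | d → 18 states

18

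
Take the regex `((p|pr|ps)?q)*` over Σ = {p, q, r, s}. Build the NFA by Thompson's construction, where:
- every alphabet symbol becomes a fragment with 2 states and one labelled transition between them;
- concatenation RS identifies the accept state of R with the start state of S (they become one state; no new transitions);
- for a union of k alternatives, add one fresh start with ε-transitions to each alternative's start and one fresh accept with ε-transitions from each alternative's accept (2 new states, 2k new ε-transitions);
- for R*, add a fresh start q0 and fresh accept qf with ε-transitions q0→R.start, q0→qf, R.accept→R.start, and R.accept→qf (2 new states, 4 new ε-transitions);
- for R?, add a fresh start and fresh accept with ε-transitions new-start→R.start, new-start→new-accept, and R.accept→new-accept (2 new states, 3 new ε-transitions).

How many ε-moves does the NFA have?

13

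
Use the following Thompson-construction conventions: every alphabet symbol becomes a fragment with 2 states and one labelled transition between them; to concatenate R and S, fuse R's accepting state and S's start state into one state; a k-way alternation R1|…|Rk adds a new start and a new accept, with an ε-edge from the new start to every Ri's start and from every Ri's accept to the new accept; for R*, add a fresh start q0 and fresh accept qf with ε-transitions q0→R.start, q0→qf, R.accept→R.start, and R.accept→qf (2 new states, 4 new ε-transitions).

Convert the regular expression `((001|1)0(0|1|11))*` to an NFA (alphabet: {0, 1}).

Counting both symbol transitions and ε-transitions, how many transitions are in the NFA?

By structural recursion:
Each of the 9 symbol leaves contributes 1 transition (1 symbol, 0 ε).
  001 : 3 transitions (3 symbol, 0 ε)
  001|1 : 8 transitions (4 symbol, 4 ε)
  11 : 2 transitions (2 symbol, 0 ε)
  0|1|11 : 10 transitions (4 symbol, 6 ε)
  (001|1)0(0|1|11) : 19 transitions (9 symbol, 10 ε)
  ((001|1)0(0|1|11))* : 23 transitions (9 symbol, 14 ε)

23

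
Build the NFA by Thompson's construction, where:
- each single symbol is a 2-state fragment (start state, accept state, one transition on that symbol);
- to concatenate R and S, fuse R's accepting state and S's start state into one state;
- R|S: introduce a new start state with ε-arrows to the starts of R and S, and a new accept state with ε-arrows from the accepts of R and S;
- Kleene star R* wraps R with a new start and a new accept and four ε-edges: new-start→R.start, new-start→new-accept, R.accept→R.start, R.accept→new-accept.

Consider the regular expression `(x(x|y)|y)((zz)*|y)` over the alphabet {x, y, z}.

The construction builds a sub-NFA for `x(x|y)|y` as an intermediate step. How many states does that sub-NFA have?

Fragment for `x(x|y)|y`:
Each of the 4 symbol leaves contributes a 2-state fragment.
  x|y : 6 states
  x(x|y) : 7 states
  x(x|y)|y : 11 states

11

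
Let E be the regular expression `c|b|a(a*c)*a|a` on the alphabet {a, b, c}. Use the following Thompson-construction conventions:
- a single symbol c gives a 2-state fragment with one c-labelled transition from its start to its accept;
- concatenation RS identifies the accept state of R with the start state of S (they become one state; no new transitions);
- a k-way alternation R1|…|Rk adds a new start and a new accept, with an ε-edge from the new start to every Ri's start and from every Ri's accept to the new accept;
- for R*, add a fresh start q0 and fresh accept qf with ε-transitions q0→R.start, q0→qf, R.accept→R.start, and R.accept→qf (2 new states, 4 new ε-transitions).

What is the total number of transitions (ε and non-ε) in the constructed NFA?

Recursing over subexpressions:
Each of the 7 symbol leaves contributes 1 transition (1 symbol, 0 ε).
  a* : 5 transitions (1 symbol, 4 ε)
  a*c : 6 transitions (2 symbol, 4 ε)
  (a*c)* : 10 transitions (2 symbol, 8 ε)
  a(a*c)*a : 12 transitions (4 symbol, 8 ε)
  c|b|a(a*c)*a|a : 23 transitions (7 symbol, 16 ε)

23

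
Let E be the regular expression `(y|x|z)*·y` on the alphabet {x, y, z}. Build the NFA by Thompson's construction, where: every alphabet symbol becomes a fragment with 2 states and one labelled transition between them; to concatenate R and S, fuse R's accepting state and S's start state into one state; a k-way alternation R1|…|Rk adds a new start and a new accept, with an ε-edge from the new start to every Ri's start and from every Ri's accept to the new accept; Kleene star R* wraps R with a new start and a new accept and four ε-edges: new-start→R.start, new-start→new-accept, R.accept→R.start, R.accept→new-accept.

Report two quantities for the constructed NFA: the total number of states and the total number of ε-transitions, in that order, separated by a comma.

By structural recursion:
Each of the 4 symbol leaves contributes 2 states and 0 ε-transitions.
  y|x|z → 8 states, 6 ε-transitions
  (y|x|z)* → 10 states, 10 ε-transitions
  (y|x|z)*·y → 11 states, 10 ε-transitions

11, 10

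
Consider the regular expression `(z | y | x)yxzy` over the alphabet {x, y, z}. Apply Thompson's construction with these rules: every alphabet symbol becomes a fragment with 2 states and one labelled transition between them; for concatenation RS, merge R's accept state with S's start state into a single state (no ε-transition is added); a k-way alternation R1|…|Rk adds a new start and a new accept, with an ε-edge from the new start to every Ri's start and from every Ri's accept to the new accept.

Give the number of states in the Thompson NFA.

12

By structural recursion:
Each of the 7 symbol leaves contributes a 2-state fragment.
  z | y | x → 8 states
  (z | y | x)yxzy → 12 states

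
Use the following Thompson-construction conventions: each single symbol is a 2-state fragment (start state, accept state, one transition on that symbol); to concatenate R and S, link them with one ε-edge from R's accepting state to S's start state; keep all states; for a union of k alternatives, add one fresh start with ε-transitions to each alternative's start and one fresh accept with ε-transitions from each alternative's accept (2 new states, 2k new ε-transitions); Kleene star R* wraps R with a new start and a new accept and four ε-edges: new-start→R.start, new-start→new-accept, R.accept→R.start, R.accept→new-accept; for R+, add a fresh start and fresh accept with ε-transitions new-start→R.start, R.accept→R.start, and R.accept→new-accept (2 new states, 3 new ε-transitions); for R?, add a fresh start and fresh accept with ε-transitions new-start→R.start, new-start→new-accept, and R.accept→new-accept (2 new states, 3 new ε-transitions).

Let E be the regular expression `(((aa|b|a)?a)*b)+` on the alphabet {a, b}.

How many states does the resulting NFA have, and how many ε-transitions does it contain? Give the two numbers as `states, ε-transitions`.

20, 19

By structural recursion:
Each of the 6 symbol leaves contributes 2 states and 0 ε-transitions.
  aa — 4 states, 1 ε-transition
  aa|b|a — 10 states, 7 ε-transitions
  (aa|b|a)? — 12 states, 10 ε-transitions
  (aa|b|a)?a — 14 states, 11 ε-transitions
  ((aa|b|a)?a)* — 16 states, 15 ε-transitions
  ((aa|b|a)?a)*b — 18 states, 16 ε-transitions
  (((aa|b|a)?a)*b)+ — 20 states, 19 ε-transitions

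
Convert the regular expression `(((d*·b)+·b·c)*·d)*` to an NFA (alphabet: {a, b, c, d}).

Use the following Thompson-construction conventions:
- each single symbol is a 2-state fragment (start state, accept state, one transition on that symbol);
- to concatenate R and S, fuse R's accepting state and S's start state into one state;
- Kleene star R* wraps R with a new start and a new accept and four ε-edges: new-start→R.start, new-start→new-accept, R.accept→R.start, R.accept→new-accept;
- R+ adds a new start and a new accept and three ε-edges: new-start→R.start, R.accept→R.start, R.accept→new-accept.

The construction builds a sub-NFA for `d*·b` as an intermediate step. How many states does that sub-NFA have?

5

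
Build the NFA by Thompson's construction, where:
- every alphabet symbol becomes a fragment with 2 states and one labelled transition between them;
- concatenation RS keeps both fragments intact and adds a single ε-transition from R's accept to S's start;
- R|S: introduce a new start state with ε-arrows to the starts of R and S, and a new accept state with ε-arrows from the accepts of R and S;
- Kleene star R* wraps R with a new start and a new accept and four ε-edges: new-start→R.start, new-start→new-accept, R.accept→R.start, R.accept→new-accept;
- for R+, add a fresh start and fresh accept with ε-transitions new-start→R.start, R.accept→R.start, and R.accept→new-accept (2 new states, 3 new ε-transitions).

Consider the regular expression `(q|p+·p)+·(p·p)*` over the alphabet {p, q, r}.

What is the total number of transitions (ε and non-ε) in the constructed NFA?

By structural recursion:
Each of the 5 symbol leaves contributes 1 transition (1 symbol, 0 ε).
  p+ — 4 transitions (1 symbol, 3 ε)
  p+·p — 6 transitions (2 symbol, 4 ε)
  q|p+·p — 11 transitions (3 symbol, 8 ε)
  (q|p+·p)+ — 14 transitions (3 symbol, 11 ε)
  p·p — 3 transitions (2 symbol, 1 ε)
  (p·p)* — 7 transitions (2 symbol, 5 ε)
  (q|p+·p)+·(p·p)* — 22 transitions (5 symbol, 17 ε)

22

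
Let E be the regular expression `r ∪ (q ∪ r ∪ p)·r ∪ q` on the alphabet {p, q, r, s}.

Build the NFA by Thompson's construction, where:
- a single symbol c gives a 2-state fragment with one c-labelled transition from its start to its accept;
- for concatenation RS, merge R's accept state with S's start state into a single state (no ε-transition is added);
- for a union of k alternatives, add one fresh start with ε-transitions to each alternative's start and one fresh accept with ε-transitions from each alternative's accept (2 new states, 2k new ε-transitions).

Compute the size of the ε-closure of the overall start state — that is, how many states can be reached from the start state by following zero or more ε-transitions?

7

Compute the ε-closure size of each fragment's start state recursively; a symbol fragment's start has no outgoing ε-edge, so its closure is just itself (size 1).
  q ∪ r ∪ p → new start ε-reaches every alternative's start; none of them accept ε, so the new accept is not reached: C = 1 + 1 + 1 + 1 = 4
  (q ∪ r ∪ p)·r → same as the first factor's closure: C = 4
  r ∪ (q ∪ r ∪ p)·r ∪ q → C = 1 + 1 + 4 + 1 = 7 (the new accept is not ε-reachable since no branch accepts ε)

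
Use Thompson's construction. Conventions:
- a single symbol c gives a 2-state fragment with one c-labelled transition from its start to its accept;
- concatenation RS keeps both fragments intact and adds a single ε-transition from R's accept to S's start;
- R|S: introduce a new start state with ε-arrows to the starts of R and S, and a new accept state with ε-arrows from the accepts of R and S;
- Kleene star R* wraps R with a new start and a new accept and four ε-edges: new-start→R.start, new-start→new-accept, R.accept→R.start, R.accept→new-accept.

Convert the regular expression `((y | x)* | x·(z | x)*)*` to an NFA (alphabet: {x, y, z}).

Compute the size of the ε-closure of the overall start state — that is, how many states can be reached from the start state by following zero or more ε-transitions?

10

Let C(F) = |ε-closure(F.start)| within fragment F, and note whether F accepts ε. Symbol fragments have C = 1 and do not accept ε. Then:
  y | x — new start ε-reaches every alternative's start; none of them accept ε, so the new accept is not reached: C = 1 + 1 + 1 = 3
  (y | x)* — the star's fresh start ε-reaches both the body's start and the fresh accept: C = 2 + 3 = 5
  z | x — C = 1 + 1 + 1 = 3 (the new accept is not ε-reachable since no branch accepts ε)
  (z | x)* — new start has ε-edges to the inner start and to the new accept, so C = 2 + 3 = 5
  x·(z | x)* — same as the first factor's closure: C = 1
  (y | x)* | x·(z | x)* — C = 1 (new start) + (5 + 1) + 1 (new accept, since some branch ε-reaches its own accept) = 8
  ((y | x)* | x·(z | x)*)* — the star's fresh start ε-reaches both the body's start and the fresh accept: C = 2 + 8 = 10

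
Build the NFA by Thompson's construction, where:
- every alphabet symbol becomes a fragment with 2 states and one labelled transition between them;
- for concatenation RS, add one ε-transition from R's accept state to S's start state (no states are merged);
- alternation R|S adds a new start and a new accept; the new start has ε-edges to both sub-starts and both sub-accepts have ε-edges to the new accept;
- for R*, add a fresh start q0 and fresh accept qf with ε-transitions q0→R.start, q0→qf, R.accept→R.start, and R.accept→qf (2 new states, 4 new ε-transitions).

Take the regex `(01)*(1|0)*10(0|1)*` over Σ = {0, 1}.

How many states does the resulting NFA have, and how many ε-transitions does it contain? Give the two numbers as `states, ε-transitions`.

Bottom-up over the parse tree:
Each of the 8 symbol leaves contributes 2 states and 0 ε-transitions.
  01 : 4 states, 1 ε-transition
  (01)* : 6 states, 5 ε-transitions
  1|0 : 6 states, 4 ε-transitions
  (1|0)* : 8 states, 8 ε-transitions
  0|1 : 6 states, 4 ε-transitions
  (0|1)* : 8 states, 8 ε-transitions
  (01)*(1|0)*10(0|1)* : 26 states, 25 ε-transitions

26, 25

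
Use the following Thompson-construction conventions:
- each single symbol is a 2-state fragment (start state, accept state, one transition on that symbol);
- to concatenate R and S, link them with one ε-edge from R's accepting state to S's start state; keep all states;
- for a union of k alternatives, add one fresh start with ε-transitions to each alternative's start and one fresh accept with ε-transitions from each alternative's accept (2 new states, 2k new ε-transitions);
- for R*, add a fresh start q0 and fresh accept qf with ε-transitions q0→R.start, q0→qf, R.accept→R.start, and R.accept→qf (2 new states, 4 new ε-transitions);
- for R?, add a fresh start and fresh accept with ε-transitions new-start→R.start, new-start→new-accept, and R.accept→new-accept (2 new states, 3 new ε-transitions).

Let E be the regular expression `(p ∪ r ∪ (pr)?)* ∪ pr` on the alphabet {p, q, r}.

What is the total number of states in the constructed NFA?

20

By structural recursion:
Each of the 6 symbol leaves contributes a 2-state fragment.
  pr : 4 states
  (pr)? : 6 states
  p ∪ r ∪ (pr)? : 12 states
  (p ∪ r ∪ (pr)?)* : 14 states
  pr : 4 states
  (p ∪ r ∪ (pr)?)* ∪ pr : 20 states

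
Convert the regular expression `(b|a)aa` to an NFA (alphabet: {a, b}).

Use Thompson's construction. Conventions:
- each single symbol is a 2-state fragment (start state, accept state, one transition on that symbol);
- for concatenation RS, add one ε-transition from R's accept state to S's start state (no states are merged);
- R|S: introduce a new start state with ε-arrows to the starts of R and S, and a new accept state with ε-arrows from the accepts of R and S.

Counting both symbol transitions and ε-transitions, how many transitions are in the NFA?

10

Bottom-up over the parse tree:
Each of the 4 symbol leaves contributes 1 transition (1 symbol, 0 ε).
  b|a → 6 transitions (2 symbol, 4 ε)
  (b|a)aa → 10 transitions (4 symbol, 6 ε)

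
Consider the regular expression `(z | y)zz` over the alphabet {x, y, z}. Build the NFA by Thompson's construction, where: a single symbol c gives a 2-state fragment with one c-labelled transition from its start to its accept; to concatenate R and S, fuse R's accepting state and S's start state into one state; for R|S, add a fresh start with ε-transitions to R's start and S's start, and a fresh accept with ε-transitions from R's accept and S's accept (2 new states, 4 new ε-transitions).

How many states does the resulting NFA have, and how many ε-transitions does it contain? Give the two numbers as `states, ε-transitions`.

Recursing over subexpressions:
Each of the 4 symbol leaves contributes 2 states and 0 ε-transitions.
  z | y — 6 states, 4 ε-transitions
  (z | y)zz — 8 states, 4 ε-transitions

8, 4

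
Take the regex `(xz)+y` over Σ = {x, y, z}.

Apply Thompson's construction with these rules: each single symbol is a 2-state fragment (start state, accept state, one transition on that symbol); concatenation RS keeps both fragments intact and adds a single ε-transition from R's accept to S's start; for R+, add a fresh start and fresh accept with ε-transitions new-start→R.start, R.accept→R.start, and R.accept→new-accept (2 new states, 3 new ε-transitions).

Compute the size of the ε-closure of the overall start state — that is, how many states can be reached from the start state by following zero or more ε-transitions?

Let C(F) = |ε-closure(F.start)| within fragment F, and note whether F accepts ε. Symbol fragments have C = 1 and do not accept ε. Then:
  xz : same as the first factor's closure: |closure| = 1
  (xz)+ : |closure| = 1 + 1 = 2 (the body doesn't accept ε, so the new accept is not reached)
  (xz)+y : |closure| equals the left operand's closure size = 2 (its accept is not ε-reachable, so the closure stops there)

2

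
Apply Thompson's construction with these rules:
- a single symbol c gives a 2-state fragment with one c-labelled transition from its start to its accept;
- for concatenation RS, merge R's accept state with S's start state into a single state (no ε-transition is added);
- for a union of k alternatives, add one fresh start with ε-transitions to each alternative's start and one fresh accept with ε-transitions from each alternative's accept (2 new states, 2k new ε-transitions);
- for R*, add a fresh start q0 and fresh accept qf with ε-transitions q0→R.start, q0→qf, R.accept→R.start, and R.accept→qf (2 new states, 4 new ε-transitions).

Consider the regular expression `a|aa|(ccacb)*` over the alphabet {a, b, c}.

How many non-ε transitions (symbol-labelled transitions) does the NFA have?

8

Building bottom-up:
Each of the 8 symbol leaves contributes exactly 1 symbol transition.
  aa : 2 symbol transitions
  ccacb : 5 symbol transitions
  (ccacb)* : 5 symbol transitions
  a|aa|(ccacb)* : 8 symbol transitions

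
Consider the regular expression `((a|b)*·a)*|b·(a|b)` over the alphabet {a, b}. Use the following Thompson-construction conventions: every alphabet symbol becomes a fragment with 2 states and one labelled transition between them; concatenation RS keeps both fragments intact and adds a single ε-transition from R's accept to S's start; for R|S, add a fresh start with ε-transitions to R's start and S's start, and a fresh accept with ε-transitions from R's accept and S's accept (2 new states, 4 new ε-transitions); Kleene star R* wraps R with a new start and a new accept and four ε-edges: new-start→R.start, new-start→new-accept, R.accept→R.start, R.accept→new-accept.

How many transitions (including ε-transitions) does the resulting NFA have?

Per subexpression:
Each of the 6 symbol leaves contributes 1 transition (1 symbol, 0 ε).
  a|b — 6 transitions (2 symbol, 4 ε)
  (a|b)* — 10 transitions (2 symbol, 8 ε)
  (a|b)*·a — 12 transitions (3 symbol, 9 ε)
  ((a|b)*·a)* — 16 transitions (3 symbol, 13 ε)
  a|b — 6 transitions (2 symbol, 4 ε)
  b·(a|b) — 8 transitions (3 symbol, 5 ε)
  ((a|b)*·a)*|b·(a|b) — 28 transitions (6 symbol, 22 ε)

28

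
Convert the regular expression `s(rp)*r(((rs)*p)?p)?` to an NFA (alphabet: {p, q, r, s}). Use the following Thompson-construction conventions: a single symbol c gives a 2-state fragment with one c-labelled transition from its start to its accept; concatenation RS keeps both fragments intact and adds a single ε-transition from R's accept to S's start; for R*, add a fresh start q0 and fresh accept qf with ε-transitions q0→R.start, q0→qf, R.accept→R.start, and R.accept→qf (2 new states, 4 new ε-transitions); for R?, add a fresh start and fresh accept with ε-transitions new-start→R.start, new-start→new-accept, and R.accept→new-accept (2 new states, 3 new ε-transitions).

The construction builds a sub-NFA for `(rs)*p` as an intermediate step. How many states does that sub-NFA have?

8

Fragment for `(rs)*p`:
Each of the 3 symbol leaves contributes a 2-state fragment.
  rs = 4 states
  (rs)* = 6 states
  (rs)*p = 8 states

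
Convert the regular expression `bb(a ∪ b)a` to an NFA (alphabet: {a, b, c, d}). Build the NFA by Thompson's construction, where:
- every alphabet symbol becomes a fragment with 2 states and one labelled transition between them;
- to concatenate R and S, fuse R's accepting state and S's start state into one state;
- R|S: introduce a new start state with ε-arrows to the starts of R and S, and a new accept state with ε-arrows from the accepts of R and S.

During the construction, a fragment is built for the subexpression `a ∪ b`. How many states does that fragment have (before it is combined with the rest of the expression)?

Fragment for `a ∪ b`:
Each of the 2 symbol leaves contributes a 2-state fragment.
  a ∪ b : 6 states

6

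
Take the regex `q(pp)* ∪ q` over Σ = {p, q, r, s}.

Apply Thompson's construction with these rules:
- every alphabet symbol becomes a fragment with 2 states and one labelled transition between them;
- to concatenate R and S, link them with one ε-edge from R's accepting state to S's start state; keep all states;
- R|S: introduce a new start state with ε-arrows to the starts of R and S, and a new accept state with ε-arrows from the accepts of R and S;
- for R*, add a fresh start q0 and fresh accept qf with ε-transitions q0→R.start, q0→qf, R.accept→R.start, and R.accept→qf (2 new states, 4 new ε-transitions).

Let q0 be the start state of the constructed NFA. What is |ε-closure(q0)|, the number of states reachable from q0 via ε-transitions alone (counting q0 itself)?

Work bottom-up. For each fragment F, track |ε-closure(F.start)| and whether F's accept lies in that closure (i.e. whether F accepts ε). A single-symbol fragment has closure size 1 and does not accept ε.
  pp : C equals the left operand's closure size = 1 (its accept is not ε-reachable, so the closure stops there)
  (pp)* : C = 1 (new start) + 1 (body) + 1 (new accept) = 3
  q(pp)* : C equals the left operand's closure size = 1 (its accept is not ε-reachable, so the closure stops there)
  q(pp)* ∪ q : C = 1 + 1 + 1 = 3 (the new accept is not ε-reachable since no branch accepts ε)

3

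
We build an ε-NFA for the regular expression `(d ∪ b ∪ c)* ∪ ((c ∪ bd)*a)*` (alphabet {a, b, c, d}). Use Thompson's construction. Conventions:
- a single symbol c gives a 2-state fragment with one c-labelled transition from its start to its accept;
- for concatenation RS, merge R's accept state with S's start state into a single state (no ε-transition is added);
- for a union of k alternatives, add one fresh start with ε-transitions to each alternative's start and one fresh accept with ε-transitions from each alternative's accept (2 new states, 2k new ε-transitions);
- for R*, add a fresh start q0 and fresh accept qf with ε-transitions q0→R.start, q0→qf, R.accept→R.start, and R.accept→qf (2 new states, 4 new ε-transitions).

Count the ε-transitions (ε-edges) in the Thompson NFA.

26

Recursing over subexpressions:
Each of the 7 symbol leaves contributes 0 ε-transitions.
  d ∪ b ∪ c = 6 ε-transitions
  (d ∪ b ∪ c)* = 10 ε-transitions
  bd = 0 ε-transitions
  c ∪ bd = 4 ε-transitions
  (c ∪ bd)* = 8 ε-transitions
  (c ∪ bd)*a = 8 ε-transitions
  ((c ∪ bd)*a)* = 12 ε-transitions
  (d ∪ b ∪ c)* ∪ ((c ∪ bd)*a)* = 26 ε-transitions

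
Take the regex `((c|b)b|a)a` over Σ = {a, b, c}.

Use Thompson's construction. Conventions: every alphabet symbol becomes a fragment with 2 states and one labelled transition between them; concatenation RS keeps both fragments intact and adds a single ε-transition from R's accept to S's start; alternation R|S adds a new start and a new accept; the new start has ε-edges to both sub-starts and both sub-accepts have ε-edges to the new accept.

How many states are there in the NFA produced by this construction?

Building bottom-up:
Each of the 5 symbol leaves contributes a 2-state fragment.
  c|b = 6 states
  (c|b)b = 8 states
  (c|b)b|a = 12 states
  ((c|b)b|a)a = 14 states

14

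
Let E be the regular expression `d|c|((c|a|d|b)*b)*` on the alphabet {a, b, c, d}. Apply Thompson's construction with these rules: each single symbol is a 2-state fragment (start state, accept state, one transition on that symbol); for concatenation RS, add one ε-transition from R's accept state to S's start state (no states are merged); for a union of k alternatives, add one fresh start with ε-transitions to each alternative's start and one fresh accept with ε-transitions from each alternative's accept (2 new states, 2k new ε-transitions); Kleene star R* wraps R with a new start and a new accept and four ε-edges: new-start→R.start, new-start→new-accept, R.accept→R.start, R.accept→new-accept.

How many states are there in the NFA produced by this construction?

22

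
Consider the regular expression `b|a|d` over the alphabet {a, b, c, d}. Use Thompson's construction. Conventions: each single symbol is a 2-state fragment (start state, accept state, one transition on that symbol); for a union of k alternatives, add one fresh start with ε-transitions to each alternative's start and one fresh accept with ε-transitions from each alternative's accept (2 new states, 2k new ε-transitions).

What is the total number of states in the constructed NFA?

8

Recursing over subexpressions:
Each of the 3 symbol leaves contributes a 2-state fragment.
  b|a|d = 8 states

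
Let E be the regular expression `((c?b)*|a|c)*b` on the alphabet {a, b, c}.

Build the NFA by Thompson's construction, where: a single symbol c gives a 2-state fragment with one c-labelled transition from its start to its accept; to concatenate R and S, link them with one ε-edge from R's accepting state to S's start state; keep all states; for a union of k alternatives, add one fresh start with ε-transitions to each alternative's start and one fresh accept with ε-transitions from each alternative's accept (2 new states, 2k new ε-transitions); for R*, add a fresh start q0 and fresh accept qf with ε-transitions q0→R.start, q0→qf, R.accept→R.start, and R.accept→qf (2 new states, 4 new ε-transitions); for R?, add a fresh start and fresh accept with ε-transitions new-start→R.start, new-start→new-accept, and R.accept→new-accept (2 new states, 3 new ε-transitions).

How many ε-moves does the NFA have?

Per subexpression:
Each of the 5 symbol leaves contributes 0 ε-transitions.
  c? → 3 ε-transitions
  c?b → 4 ε-transitions
  (c?b)* → 8 ε-transitions
  (c?b)*|a|c → 14 ε-transitions
  ((c?b)*|a|c)* → 18 ε-transitions
  ((c?b)*|a|c)*b → 19 ε-transitions

19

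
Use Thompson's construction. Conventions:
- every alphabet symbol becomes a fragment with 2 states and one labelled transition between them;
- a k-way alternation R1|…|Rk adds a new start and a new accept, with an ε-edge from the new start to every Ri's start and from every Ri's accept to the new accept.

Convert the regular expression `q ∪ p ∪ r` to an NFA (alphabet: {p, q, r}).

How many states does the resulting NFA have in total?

8

Building bottom-up:
Each of the 3 symbol leaves contributes a 2-state fragment.
  q ∪ p ∪ r — 8 states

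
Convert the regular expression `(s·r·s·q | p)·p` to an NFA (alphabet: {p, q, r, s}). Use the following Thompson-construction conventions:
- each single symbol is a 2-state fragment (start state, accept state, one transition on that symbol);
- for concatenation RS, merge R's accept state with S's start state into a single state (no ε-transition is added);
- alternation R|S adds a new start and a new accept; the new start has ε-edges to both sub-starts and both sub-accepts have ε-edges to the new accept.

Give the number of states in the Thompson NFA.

Recursing over subexpressions:
Each of the 6 symbol leaves contributes a 2-state fragment.
  s·r·s·q → 5 states
  s·r·s·q | p → 9 states
  (s·r·s·q | p)·p → 10 states

10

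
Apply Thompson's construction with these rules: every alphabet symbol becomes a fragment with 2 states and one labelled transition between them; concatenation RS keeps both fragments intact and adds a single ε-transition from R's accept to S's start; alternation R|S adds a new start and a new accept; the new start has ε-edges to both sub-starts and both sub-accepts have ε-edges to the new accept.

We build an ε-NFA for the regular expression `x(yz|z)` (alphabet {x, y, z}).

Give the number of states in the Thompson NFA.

10

Building bottom-up:
Each of the 4 symbol leaves contributes a 2-state fragment.
  yz → 4 states
  yz|z → 8 states
  x(yz|z) → 10 states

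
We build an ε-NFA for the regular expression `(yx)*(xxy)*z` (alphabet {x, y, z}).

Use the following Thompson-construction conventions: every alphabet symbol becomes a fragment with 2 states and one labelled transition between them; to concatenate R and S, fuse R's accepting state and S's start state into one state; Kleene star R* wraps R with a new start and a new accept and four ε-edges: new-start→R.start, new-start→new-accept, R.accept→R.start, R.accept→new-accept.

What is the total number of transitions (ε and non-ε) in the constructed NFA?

Recursing over subexpressions:
Each of the 6 symbol leaves contributes 1 transition (1 symbol, 0 ε).
  yx → 2 transitions (2 symbol, 0 ε)
  (yx)* → 6 transitions (2 symbol, 4 ε)
  xxy → 3 transitions (3 symbol, 0 ε)
  (xxy)* → 7 transitions (3 symbol, 4 ε)
  (yx)*(xxy)*z → 14 transitions (6 symbol, 8 ε)

14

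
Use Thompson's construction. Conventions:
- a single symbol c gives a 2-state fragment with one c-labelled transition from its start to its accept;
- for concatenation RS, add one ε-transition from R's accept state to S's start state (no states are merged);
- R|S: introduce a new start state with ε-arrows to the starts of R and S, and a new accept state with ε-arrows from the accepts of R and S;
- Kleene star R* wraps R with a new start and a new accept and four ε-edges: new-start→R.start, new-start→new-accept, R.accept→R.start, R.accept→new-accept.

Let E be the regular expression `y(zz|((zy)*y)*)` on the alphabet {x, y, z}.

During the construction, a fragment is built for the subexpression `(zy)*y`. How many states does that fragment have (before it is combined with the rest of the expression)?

Fragment for `(zy)*y`:
Each of the 3 symbol leaves contributes a 2-state fragment.
  zy = 4 states
  (zy)* = 6 states
  (zy)*y = 8 states

8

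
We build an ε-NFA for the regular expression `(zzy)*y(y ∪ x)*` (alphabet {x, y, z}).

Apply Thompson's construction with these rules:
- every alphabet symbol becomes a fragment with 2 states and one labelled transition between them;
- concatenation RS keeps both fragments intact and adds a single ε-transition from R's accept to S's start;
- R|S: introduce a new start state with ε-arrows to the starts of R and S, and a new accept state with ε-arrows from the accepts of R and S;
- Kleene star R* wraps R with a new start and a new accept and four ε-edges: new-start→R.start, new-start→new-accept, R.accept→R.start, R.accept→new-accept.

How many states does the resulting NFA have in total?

18

Bottom-up over the parse tree:
Each of the 6 symbol leaves contributes a 2-state fragment.
  zzy — 6 states
  (zzy)* — 8 states
  y ∪ x — 6 states
  (y ∪ x)* — 8 states
  (zzy)*y(y ∪ x)* — 18 states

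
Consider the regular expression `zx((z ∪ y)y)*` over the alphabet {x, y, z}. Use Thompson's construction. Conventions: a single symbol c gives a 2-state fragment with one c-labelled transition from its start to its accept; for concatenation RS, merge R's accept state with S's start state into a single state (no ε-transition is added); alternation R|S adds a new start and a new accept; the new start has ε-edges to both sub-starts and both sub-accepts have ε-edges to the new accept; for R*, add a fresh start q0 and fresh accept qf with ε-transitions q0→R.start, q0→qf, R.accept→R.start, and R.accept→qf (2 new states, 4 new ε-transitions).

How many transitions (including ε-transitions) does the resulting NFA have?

Recursing over subexpressions:
Each of the 5 symbol leaves contributes 1 transition (1 symbol, 0 ε).
  z ∪ y : 6 transitions (2 symbol, 4 ε)
  (z ∪ y)y : 7 transitions (3 symbol, 4 ε)
  ((z ∪ y)y)* : 11 transitions (3 symbol, 8 ε)
  zx((z ∪ y)y)* : 13 transitions (5 symbol, 8 ε)

13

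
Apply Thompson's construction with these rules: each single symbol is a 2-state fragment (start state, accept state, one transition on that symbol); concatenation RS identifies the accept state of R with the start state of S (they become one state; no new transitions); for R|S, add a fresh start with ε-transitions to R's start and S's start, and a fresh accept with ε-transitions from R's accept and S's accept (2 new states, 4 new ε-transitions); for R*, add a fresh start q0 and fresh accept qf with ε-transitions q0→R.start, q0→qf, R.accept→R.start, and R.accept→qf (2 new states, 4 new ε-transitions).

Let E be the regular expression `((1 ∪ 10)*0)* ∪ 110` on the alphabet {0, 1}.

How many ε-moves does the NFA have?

16

Recursing over subexpressions:
Each of the 7 symbol leaves contributes 0 ε-transitions.
  10 = 0 ε-transitions
  1 ∪ 10 = 4 ε-transitions
  (1 ∪ 10)* = 8 ε-transitions
  (1 ∪ 10)*0 = 8 ε-transitions
  ((1 ∪ 10)*0)* = 12 ε-transitions
  110 = 0 ε-transitions
  ((1 ∪ 10)*0)* ∪ 110 = 16 ε-transitions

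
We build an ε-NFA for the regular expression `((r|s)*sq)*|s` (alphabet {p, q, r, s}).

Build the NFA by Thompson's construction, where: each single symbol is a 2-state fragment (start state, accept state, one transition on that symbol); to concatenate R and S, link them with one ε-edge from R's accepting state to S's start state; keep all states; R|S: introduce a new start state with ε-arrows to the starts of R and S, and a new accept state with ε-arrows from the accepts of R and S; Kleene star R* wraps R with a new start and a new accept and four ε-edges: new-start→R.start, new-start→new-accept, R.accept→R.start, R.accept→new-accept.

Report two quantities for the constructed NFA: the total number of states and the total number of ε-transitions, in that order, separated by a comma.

18, 18

By structural recursion:
Each of the 5 symbol leaves contributes 2 states and 0 ε-transitions.
  r|s → 6 states, 4 ε-transitions
  (r|s)* → 8 states, 8 ε-transitions
  (r|s)*sq → 12 states, 10 ε-transitions
  ((r|s)*sq)* → 14 states, 14 ε-transitions
  ((r|s)*sq)*|s → 18 states, 18 ε-transitions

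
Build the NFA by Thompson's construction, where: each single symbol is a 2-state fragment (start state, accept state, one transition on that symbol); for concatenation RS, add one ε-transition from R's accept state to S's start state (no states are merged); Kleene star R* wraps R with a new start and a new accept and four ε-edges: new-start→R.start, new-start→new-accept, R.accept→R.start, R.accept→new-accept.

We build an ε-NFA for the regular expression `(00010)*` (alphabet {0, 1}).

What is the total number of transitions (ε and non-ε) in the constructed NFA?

Per subexpression:
Each of the 5 symbol leaves contributes 1 transition (1 symbol, 0 ε).
  00010 — 9 transitions (5 symbol, 4 ε)
  (00010)* — 13 transitions (5 symbol, 8 ε)

13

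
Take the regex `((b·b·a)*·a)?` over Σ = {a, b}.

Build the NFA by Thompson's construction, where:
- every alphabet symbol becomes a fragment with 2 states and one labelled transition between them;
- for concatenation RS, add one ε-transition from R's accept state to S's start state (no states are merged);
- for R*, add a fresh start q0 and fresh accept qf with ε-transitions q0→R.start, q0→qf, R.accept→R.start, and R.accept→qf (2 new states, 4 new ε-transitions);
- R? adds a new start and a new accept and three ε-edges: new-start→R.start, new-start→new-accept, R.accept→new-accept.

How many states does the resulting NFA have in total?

12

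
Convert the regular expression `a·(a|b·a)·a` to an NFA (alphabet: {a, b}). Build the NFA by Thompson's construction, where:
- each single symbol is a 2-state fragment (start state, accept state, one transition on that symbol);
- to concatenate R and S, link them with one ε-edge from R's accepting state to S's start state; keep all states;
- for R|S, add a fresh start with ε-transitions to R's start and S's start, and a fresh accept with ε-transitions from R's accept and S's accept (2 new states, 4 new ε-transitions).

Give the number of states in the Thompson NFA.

Bottom-up over the parse tree:
Each of the 5 symbol leaves contributes a 2-state fragment.
  b·a : 4 states
  a|b·a : 8 states
  a·(a|b·a)·a : 12 states

12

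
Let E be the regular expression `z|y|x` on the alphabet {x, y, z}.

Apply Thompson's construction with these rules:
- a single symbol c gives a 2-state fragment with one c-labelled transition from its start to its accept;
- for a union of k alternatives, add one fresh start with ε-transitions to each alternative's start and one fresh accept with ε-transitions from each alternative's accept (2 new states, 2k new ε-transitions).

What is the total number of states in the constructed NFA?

By structural recursion:
Each of the 3 symbol leaves contributes a 2-state fragment.
  z|y|x = 8 states

8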